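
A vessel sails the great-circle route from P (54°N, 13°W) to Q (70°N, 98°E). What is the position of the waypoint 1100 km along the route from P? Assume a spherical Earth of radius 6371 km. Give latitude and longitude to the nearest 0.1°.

≈ (62.6°N, 3.5°W)

From cos δ = sin φ₁ sin φ₂ + cos φ₁ cos φ₂ cos Δλ, the central angle is δ ≈ 0.812 rad (46.5°). The total great-circle distance is δ·R ≈ 0.812 × 6371 ≈ 5172 km, so the target fraction is f = 1100/5172 ≈ 0.213.
Interpolate at f ≈ 0.213 with slerp weights a = sin((1−f)δ)/sin δ ≈ 0.822, b = sin(fδ)/sin δ ≈ 0.237.
p = a·p₁ + b·p₂ ≈ (0.460, -0.029, 0.888); φ = arcsin(p_z) ≈ 62.58°, λ = atan2(p_y, p_x) ≈ -3.55°.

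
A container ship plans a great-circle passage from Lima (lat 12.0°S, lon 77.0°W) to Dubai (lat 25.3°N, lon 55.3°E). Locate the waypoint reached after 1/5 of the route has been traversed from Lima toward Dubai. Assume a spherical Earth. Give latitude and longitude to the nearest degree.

≈ lat 1°S, lon 53°W

Convert each endpoint to a unit vector on the sphere (x = cos φ cos λ, y = cos φ sin λ, z = sin φ).
The central angle between the endpoints is δ = arccos(p₁·p₂) ≈ 2.324 rad (133.2°).
Interpolate at f = 1/5 with slerp weights a = sin((1−f)δ)/sin δ ≈ 1.314, b = sin(fδ)/sin δ ≈ 0.614.
p = a·p₁ + b·p₂ ≈ (0.605, -0.796, -0.011); φ = arcsin(p_z) ≈ -0.61°, λ = atan2(p_y, p_x) ≈ -52.74°.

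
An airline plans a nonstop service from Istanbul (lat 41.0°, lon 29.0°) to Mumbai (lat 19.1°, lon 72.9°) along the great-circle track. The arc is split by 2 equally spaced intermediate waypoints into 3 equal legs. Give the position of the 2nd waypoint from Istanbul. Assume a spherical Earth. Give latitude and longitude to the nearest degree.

Convert each endpoint to a unit vector on the sphere (x = cos φ cos λ, y = cos φ sin λ, z = sin φ).
The central angle between the endpoints is δ = arccos(p₁·p₂) ≈ 0.755 rad (43.2°).
Interpolate at f = 2/3 with slerp weights a = sin((1−f)δ)/sin δ ≈ 0.363, b = sin(fδ)/sin δ ≈ 0.704.
p = a·p₁ + b·p₂ ≈ (0.435, 0.769, 0.469); φ = arcsin(p_z) ≈ 27.95°, λ = atan2(p_y, p_x) ≈ 60.47°.

≈ lat 28°, lon 60°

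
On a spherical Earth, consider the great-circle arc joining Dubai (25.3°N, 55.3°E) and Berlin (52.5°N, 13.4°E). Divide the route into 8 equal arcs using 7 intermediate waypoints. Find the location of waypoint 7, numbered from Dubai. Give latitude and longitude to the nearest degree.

≈ 50°N, 21°E

The haversine formula gives a central angle δ ≈ 0.725 rad (41.5°) between the endpoints.
Interpolate at f = 7/8 with slerp weights a = sin((1−f)δ)/sin δ ≈ 0.136, b = sin(fδ)/sin δ ≈ 0.894.
p = a·p₁ + b·p₂ ≈ (0.599, 0.228, 0.767); φ = arcsin(p_z) ≈ 50.12°, λ = atan2(p_y, p_x) ≈ 20.78°.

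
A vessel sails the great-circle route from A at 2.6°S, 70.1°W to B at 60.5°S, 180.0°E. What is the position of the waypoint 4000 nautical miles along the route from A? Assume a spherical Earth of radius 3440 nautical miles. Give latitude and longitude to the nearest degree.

Write both endpoints as unit vectors p₁, p₂ with components (cos φ cos λ, cos φ sin λ, sin φ).
The central angle between the endpoints is δ = arccos(p₁·p₂) ≈ 1.699 rad (97.4°). The total great-circle distance is δ·R ≈ 1.699 × 3440 ≈ 5845 nmi, so the target fraction is f = 4000/5845 ≈ 0.684.
Interpolate at f ≈ 0.684 with slerp weights a = sin((1−f)δ)/sin δ ≈ 0.515, b = sin(fδ)/sin δ ≈ 0.926.
p = a·p₁ + b·p₂ ≈ (-0.281, -0.484, -0.829); φ = arcsin(p_z) ≈ -55.99°, λ = atan2(p_y, p_x) ≈ -120.10°.

≈ 56°S, 120°W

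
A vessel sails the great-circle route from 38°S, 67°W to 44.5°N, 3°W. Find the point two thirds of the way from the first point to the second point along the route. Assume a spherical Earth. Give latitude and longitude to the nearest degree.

Convert each endpoint to a unit vector on the sphere (x = cos φ cos λ, y = cos φ sin λ, z = sin φ).
The central angle between the endpoints is δ = arccos(p₁·p₂) ≈ 1.757 rad (100.7°).
Interpolate at f = 2/3 with slerp weights a = sin((1−f)δ)/sin δ ≈ 0.562, b = sin(fδ)/sin δ ≈ 0.937.
p = a·p₁ + b·p₂ ≈ (0.841, -0.443, 0.311); φ = arcsin(p_z) ≈ 18.11°, λ = atan2(p_y, p_x) ≈ -27.78°.

≈ 18°N, 28°W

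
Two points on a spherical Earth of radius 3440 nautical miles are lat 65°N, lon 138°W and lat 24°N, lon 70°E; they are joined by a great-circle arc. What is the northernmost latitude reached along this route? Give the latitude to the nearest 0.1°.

The great circle lies in the plane with unit normal n̂ = (p₁ × p₂)/|p₁ × p₂|.
Here n̂_z ≈ -0.181; the vertex latitude is φ_max = arccos|n̂_z| ≈ 79.6°.

≈ 79.6°N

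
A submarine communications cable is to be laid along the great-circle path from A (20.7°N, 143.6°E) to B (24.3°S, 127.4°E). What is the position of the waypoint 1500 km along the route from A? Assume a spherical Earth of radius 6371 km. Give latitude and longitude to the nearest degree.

≈ (8°N, 139°E)

Convert each endpoint to a unit vector on the sphere (x = cos φ cos λ, y = cos φ sin λ, z = sin φ).
The central angle between the endpoints is δ = arccos(p₁·p₂) ≈ 0.832 rad (47.7°). The total great-circle distance is δ·R ≈ 0.832 × 6371 ≈ 5302 km, so the target fraction is f = 1500/5302 ≈ 0.283.
Interpolate at f ≈ 0.283 with slerp weights a = sin((1−f)δ)/sin δ ≈ 0.760, b = sin(fδ)/sin δ ≈ 0.315.
p = a·p₁ + b·p₂ ≈ (-0.747, 0.650, 0.139); φ = arcsin(p_z) ≈ 7.98°, λ = atan2(p_y, p_x) ≈ 138.95°.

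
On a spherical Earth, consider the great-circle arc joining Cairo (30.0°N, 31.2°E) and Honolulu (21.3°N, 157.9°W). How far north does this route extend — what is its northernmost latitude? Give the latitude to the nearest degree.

The great circle lies in the plane with unit normal n̂ = (p₁ × p₂)/|p₁ × p₂|.
Here n̂_z ≈ +0.162; the vertex latitude is φ_max = arccos|n̂_z| ≈ 80.7°.

≈ 81°N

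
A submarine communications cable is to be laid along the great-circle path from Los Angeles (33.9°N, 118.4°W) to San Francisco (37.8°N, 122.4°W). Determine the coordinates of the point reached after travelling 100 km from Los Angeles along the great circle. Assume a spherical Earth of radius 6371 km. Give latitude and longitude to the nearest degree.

≈ 35°N, 119°W

From cos δ = sin φ₁ sin φ₂ + cos φ₁ cos φ₂ cos Δλ, the central angle is δ ≈ 0.088 rad (5.1°). The total great-circle distance is δ·R ≈ 0.088 × 6371 ≈ 564 km, so the target fraction is f = 100/564 ≈ 0.177.
Interpolate at f ≈ 0.177 with slerp weights a = sin((1−f)δ)/sin δ ≈ 0.823, b = sin(fδ)/sin δ ≈ 0.178.
p = a·p₁ + b·p₂ ≈ (-0.400, -0.719, 0.568); φ = arcsin(p_z) ≈ 34.60°, λ = atan2(p_y, p_x) ≈ -119.08°.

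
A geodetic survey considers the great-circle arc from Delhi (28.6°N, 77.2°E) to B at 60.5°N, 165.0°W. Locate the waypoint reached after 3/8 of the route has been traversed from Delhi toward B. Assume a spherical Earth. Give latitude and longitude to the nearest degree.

≈ 53°N, 98°E

From cos δ = sin φ₁ sin φ₂ + cos φ₁ cos φ₂ cos Δλ, the central angle is δ ≈ 1.354 rad (77.6°).
Interpolate at f = 3/8 with slerp weights a = sin((1−f)δ)/sin δ ≈ 0.767, b = sin(fδ)/sin δ ≈ 0.498.
p = a·p₁ + b·p₂ ≈ (-0.088, 0.593, 0.800); φ = arcsin(p_z) ≈ 53.17°, λ = atan2(p_y, p_x) ≈ 98.41°.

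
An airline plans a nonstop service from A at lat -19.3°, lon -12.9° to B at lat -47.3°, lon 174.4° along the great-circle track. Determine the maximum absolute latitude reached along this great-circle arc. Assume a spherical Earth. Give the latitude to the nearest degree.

≈ -85°

The great circle lies in the plane with unit normal n̂ = (p₁ × p₂)/|p₁ × p₂|.
Here n̂_z ≈ -0.088; the vertex latitude is φ_max = arccos|n̂_z| ≈ 84.9°.
Check via Clairaut: cos φ_max = |cos φ₁| · sin C = cos(19.3°)·sin(174.6°) ≈ 0.088, again giving ≈ 84.9°.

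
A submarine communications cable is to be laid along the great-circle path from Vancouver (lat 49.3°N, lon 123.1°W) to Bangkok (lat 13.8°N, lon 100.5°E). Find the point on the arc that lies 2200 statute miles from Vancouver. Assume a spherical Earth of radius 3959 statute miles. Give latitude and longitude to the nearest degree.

≈ lat 63°N, lon 177°W

The haversine formula gives a central angle δ ≈ 1.852 rad (106.1°) between the endpoints. The total great-circle distance is δ·R ≈ 1.852 × 3959 ≈ 7333 mi, so the target fraction is f = 2200/7333 ≈ 0.300.
Interpolate at f ≈ 0.300 with slerp weights a = sin((1−f)δ)/sin δ ≈ 1.002, b = sin(fδ)/sin δ ≈ 0.549.
p = a·p₁ + b·p₂ ≈ (-0.454, -0.023, 0.891); φ = arcsin(p_z) ≈ 62.96°, λ = atan2(p_y, p_x) ≈ -177.09°.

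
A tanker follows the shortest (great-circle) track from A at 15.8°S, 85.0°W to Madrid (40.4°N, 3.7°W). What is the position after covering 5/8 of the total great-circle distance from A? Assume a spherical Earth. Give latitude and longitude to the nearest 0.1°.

≈ 23.4°N, 40.4°W

From cos δ = sin φ₁ sin φ₂ + cos φ₁ cos φ₂ cos Δλ, the central angle is δ ≈ 1.636 rad (93.8°).
Interpolate at f = 5/8 with slerp weights a = sin((1−f)δ)/sin δ ≈ 0.577, b = sin(fδ)/sin δ ≈ 0.855.
p = a·p₁ + b·p₂ ≈ (0.698, -0.595, 0.397); φ = arcsin(p_z) ≈ 23.41°, λ = atan2(p_y, p_x) ≈ -40.44°.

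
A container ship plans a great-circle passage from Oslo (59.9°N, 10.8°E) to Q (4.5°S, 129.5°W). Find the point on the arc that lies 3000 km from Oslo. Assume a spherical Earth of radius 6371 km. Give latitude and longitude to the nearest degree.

≈ (68°N, 51°W)

Convert each endpoint to a unit vector on the sphere (x = cos φ cos λ, y = cos φ sin λ, z = sin φ).
The central angle between the endpoints is δ = arccos(p₁·p₂) ≈ 2.040 rad (116.9°). The total great-circle distance is δ·R ≈ 2.040 × 6371 ≈ 13000 km, so the target fraction is f = 3000/13000 ≈ 0.231.
Interpolate at f ≈ 0.231 with slerp weights a = sin((1−f)δ)/sin δ ≈ 1.121, b = sin(fδ)/sin δ ≈ 0.509.
p = a·p₁ + b·p₂ ≈ (0.230, -0.286, 0.930); φ = arcsin(p_z) ≈ 68.48°, λ = atan2(p_y, p_x) ≈ -51.21°.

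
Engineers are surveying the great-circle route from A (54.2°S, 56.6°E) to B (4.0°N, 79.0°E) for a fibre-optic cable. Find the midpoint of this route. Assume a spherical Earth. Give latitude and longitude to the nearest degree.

≈ (25°S, 71°E)

Write both endpoints as unit vectors p₁, p₂ with components (cos φ cos λ, cos φ sin λ, sin φ).
The central angle between the endpoints is δ = arccos(p₁·p₂) ≈ 1.067 rad (61.1°).
Interpolate at f = 1/2 with slerp weights a = sin((1−f)δ)/sin δ ≈ 0.581, b = sin(fδ)/sin δ ≈ 0.581.
p = a·p₁ + b·p₂ ≈ (0.298, 0.852, -0.430); φ = arcsin(p_z) ≈ -25.50°, λ = atan2(p_y, p_x) ≈ 70.76°.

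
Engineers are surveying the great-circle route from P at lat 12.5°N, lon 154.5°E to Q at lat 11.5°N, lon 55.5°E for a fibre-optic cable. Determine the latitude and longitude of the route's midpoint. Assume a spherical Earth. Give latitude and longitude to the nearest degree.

≈ lat 18°N, lon 105°E

The haversine formula gives a central angle δ ≈ 1.678 rad (96.1°) between the endpoints.
Interpolate at f = 1/2 with slerp weights a = sin((1−f)δ)/sin δ ≈ 0.748, b = sin(fδ)/sin δ ≈ 0.748.
p = a·p₁ + b·p₂ ≈ (-0.244, 0.919, 0.311); φ = arcsin(p_z) ≈ 18.12°, λ = atan2(p_y, p_x) ≈ 104.88°.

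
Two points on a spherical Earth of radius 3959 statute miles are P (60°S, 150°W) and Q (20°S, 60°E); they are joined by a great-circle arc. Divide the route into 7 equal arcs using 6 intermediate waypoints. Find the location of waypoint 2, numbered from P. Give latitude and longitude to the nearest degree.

≈ (76°S, 143°E)

Write both endpoints as unit vectors p₁, p₂ with components (cos φ cos λ, cos φ sin λ, sin φ).
The central angle between the endpoints is δ = arccos(p₁·p₂) ≈ 1.682 rad (96.4°).
Interpolate at f = 2/7 with slerp weights a = sin((1−f)δ)/sin δ ≈ 0.938, b = sin(fδ)/sin δ ≈ 0.465.
p = a·p₁ + b·p₂ ≈ (-0.188, 0.144, -0.972); φ = arcsin(p_z) ≈ -76.32°, λ = atan2(p_y, p_x) ≈ 142.53°.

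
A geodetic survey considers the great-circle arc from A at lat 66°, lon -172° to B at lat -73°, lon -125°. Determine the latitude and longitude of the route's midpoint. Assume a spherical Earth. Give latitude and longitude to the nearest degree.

From cos δ = sin φ₁ sin φ₂ + cos φ₁ cos φ₂ cos Δλ, the central angle is δ ≈ 2.486 rad (142.4°).
Interpolate at f = 1/2 with slerp weights a = sin((1−f)δ)/sin δ ≈ 1.552, b = sin(fδ)/sin δ ≈ 1.552.
p = a·p₁ + b·p₂ ≈ (-0.886, -0.460, -0.066); φ = arcsin(p_z) ≈ -3.81°, λ = atan2(p_y, p_x) ≈ -152.57°.

≈ lat -4°, lon -153°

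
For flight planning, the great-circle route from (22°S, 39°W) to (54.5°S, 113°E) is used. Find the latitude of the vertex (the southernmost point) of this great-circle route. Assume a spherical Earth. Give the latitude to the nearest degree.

The great circle lies in the plane with unit normal n̂ = (p₁ × p₂)/|p₁ × p₂|.
Here n̂_z ≈ +0.257; the vertex latitude is φ_max = arccos|n̂_z| ≈ 75.1°.
Check via Clairaut: cos φ_max = |cos φ₁| · sin C = cos(22.0°)·sin(163.9°) ≈ 0.257, again giving ≈ 75.1°.

≈ 75°S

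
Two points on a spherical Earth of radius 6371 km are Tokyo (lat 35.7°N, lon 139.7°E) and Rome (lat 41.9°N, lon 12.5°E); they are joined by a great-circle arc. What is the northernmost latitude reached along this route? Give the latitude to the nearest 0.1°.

≈ 61.2°N

The great circle lies in the plane with unit normal n̂ = (p₁ × p₂)/|p₁ × p₂|.
Here n̂_z ≈ -0.482; the vertex latitude is φ_max = arccos|n̂_z| ≈ 61.2°.
Check via Clairaut: cos φ_max = |cos φ₁| · sin C = cos(35.7°)·sin(36.4°) ≈ 0.482, again giving ≈ 61.2°.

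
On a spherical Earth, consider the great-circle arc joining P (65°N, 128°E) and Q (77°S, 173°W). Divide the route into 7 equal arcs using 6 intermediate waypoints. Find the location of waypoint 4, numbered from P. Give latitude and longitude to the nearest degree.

≈ (17°S, 149°E)

The haversine formula gives a central angle δ ≈ 2.557 rad (146.5°) between the endpoints.
Interpolate at f = 4/7 with slerp weights a = sin((1−f)δ)/sin δ ≈ 1.612, b = sin(fδ)/sin δ ≈ 1.802.
p = a·p₁ + b·p₂ ≈ (-0.822, 0.488, -0.295); φ = arcsin(p_z) ≈ -17.13°, λ = atan2(p_y, p_x) ≈ 149.32°.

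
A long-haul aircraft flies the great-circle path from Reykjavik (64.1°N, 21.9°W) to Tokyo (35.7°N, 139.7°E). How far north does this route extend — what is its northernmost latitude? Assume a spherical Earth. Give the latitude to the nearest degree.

≈ 83°N

The great circle lies in the plane with unit normal n̂ = (p₁ × p₂)/|p₁ × p₂|.
Here n̂_z ≈ +0.114; the vertex latitude is φ_max = arccos|n̂_z| ≈ 83.5°.
Check via Clairaut: cos φ_max = |cos φ₁| · sin C = cos(64.1°)·sin(15.1°) ≈ 0.114, again giving ≈ 83.5°.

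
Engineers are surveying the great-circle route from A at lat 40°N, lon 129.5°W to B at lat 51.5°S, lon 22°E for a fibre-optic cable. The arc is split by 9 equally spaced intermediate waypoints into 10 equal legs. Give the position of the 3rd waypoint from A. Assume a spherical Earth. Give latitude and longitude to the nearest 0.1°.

Convert each endpoint to a unit vector on the sphere (x = cos φ cos λ, y = cos φ sin λ, z = sin φ).
The central angle between the endpoints is δ = arccos(p₁·p₂) ≈ 2.744 rad (157.2°).
Interpolate at f = 3/10 with slerp weights a = sin((1−f)δ)/sin δ ≈ 2.428, b = sin(fδ)/sin δ ≈ 1.896.
p = a·p₁ + b·p₂ ≈ (-0.089, -0.993, 0.077); φ = arcsin(p_z) ≈ 4.42°, λ = atan2(p_y, p_x) ≈ -95.11°.

≈ lat 4.4°N, lon 95.1°W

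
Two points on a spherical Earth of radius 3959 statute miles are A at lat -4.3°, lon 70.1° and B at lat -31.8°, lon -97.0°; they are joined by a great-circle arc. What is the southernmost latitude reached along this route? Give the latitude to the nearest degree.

≈ -72°

The great circle lies in the plane with unit normal n̂ = (p₁ × p₂)/|p₁ × p₂|.
Here n̂_z ≈ -0.306; the vertex latitude is φ_max = arccos|n̂_z| ≈ 72.2°.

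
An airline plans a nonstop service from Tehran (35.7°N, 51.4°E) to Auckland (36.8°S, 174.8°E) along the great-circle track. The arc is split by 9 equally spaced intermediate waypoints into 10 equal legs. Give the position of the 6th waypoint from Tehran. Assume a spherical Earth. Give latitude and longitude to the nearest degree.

≈ (10°S, 123°E)

From cos δ = sin φ₁ sin φ₂ + cos φ₁ cos φ₂ cos Δλ, the central angle is δ ≈ 2.357 rad (135.0°).
Interpolate at f = 6/10 with slerp weights a = sin((1−f)δ)/sin δ ≈ 1.145, b = sin(fδ)/sin δ ≈ 1.398.
p = a·p₁ + b·p₂ ≈ (-0.534, 0.828, -0.169); φ = arcsin(p_z) ≈ -9.74°, λ = atan2(p_y, p_x) ≈ 122.84°.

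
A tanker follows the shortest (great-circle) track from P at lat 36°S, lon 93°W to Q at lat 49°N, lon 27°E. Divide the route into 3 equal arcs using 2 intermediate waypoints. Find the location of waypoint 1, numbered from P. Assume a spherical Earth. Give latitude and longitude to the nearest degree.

Write both endpoints as unit vectors p₁, p₂ with components (cos φ cos λ, cos φ sin λ, sin φ).
The central angle between the endpoints is δ = arccos(p₁·p₂) ≈ 2.359 rad (135.2°).
Interpolate at f = 1/3 with slerp weights a = sin((1−f)δ)/sin δ ≈ 1.418, b = sin(fδ)/sin δ ≈ 1.004.
p = a·p₁ + b·p₂ ≈ (0.527, -0.847, -0.076); φ = arcsin(p_z) ≈ -4.36°, λ = atan2(p_y, p_x) ≈ -58.12°.

≈ lat 4°S, lon 58°W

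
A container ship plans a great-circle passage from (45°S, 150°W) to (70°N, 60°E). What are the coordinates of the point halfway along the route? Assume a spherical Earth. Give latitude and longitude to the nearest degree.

≈ (28°N, 173°W)

Convert each endpoint to a unit vector on the sphere (x = cos φ cos λ, y = cos φ sin λ, z = sin φ).
The central angle between the endpoints is δ = arccos(p₁·p₂) ≈ 2.634 rad (150.9°).
Interpolate at f = 1/2 with slerp weights a = sin((1−f)δ)/sin δ ≈ 1.991, b = sin(fδ)/sin δ ≈ 1.991.
p = a·p₁ + b·p₂ ≈ (-0.879, -0.114, 0.463); φ = arcsin(p_z) ≈ 27.59°, λ = atan2(p_y, p_x) ≈ -172.60°.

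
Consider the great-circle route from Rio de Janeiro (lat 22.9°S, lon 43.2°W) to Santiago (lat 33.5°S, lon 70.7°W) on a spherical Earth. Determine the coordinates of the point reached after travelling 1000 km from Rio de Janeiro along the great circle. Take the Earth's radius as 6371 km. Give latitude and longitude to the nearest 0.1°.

≈ lat 27.1°S, lon 52.0°W

Write both endpoints as unit vectors p₁, p₂ with components (cos φ cos λ, cos φ sin λ, sin φ).
The central angle between the endpoints is δ = arccos(p₁·p₂) ≈ 0.460 rad (26.3°). The total great-circle distance is δ·R ≈ 0.460 × 6371 ≈ 2929 km, so the target fraction is f = 1000/2929 ≈ 0.341.
Interpolate at f ≈ 0.341 with slerp weights a = sin((1−f)δ)/sin δ ≈ 0.672, b = sin(fδ)/sin δ ≈ 0.352.
p = a·p₁ + b·p₂ ≈ (0.548, -0.701, -0.456); φ = arcsin(p_z) ≈ -27.12°, λ = atan2(p_y, p_x) ≈ -51.97°.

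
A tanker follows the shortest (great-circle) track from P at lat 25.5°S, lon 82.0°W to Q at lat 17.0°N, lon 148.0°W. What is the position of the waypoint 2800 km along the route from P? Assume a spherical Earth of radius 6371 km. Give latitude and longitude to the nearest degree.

Convert each endpoint to a unit vector on the sphere (x = cos φ cos λ, y = cos φ sin λ, z = sin φ).
The central angle between the endpoints is δ = arccos(p₁·p₂) ≈ 1.344 rad (77.0°). The total great-circle distance is δ·R ≈ 1.344 × 6371 ≈ 8560 km, so the target fraction is f = 2800/8560 ≈ 0.327.
Interpolate at f ≈ 0.327 with slerp weights a = sin((1−f)δ)/sin δ ≈ 0.807, b = sin(fδ)/sin δ ≈ 0.437.
p = a·p₁ + b·p₂ ≈ (-0.253, -0.942, -0.220); φ = arcsin(p_z) ≈ -12.68°, λ = atan2(p_y, p_x) ≈ -105.02°.

≈ lat 13°S, lon 105°W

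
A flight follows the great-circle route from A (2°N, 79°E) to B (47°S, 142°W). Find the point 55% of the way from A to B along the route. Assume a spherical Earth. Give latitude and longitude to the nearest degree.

≈ (50°S, 129°E)

Convert each endpoint to a unit vector on the sphere (x = cos φ cos λ, y = cos φ sin λ, z = sin φ).
The central angle between the endpoints is δ = arccos(p₁·p₂) ≈ 2.141 rad (122.7°).
Interpolate at f = 0.55 with slerp weights a = sin((1−f)δ)/sin δ ≈ 0.976, b = sin(fδ)/sin δ ≈ 1.097.
p = a·p₁ + b·p₂ ≈ (-0.404, 0.496, -0.769); φ = arcsin(p_z) ≈ -50.22°, λ = atan2(p_y, p_x) ≈ 129.12°.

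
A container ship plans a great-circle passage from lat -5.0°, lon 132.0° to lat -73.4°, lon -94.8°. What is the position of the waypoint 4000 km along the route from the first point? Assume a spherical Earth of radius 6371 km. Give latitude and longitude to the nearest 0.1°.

Write both endpoints as unit vectors p₁, p₂ with components (cos φ cos λ, cos φ sin λ, sin φ).
The central angle between the endpoints is δ = arccos(p₁·p₂) ≈ 1.682 rad (96.4°). The total great-circle distance is δ·R ≈ 1.682 × 6371 ≈ 10718 km, so the target fraction is f = 4000/10718 ≈ 0.373.
Interpolate at f ≈ 0.373 with slerp weights a = sin((1−f)δ)/sin δ ≈ 0.875, b = sin(fδ)/sin δ ≈ 0.591.
p = a·p₁ + b·p₂ ≈ (-0.597, 0.480, -0.643); φ = arcsin(p_z) ≈ -39.99°, λ = atan2(p_y, p_x) ≈ 141.25°.

≈ lat -40.0°, lon 141.2°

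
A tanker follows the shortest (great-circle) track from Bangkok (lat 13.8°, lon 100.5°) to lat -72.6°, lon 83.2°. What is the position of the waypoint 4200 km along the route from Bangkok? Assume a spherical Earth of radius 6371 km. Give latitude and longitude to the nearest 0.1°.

From cos δ = sin φ₁ sin φ₂ + cos φ₁ cos φ₂ cos Δλ, the central angle is δ ≈ 1.521 rad (87.2°). The total great-circle distance is δ·R ≈ 1.521 × 6371 ≈ 9691 km, so the target fraction is f = 4200/9691 ≈ 0.433.
Interpolate at f ≈ 0.433 with slerp weights a = sin((1−f)δ)/sin δ ≈ 0.760, b = sin(fδ)/sin δ ≈ 0.613.
p = a·p₁ + b·p₂ ≈ (-0.113, 0.908, -0.404); φ = arcsin(p_z) ≈ -23.82°, λ = atan2(p_y, p_x) ≈ 97.08°.

≈ lat -23.8°, lon 97.1°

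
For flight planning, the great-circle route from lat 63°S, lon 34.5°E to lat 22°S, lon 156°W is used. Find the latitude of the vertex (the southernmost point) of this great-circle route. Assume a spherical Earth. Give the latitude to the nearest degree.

≈ 86°S

The great circle lies in the plane with unit normal n̂ = (p₁ × p₂)/|p₁ × p₂|.
Here n̂_z ≈ +0.077; the vertex latitude is φ_max = arccos|n̂_z| ≈ 85.6°.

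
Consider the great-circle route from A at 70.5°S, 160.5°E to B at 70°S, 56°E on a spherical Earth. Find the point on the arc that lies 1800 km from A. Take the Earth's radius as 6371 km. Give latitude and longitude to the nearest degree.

Write both endpoints as unit vectors p₁, p₂ with components (cos φ cos λ, cos φ sin λ, sin φ).
The central angle between the endpoints is δ = arccos(p₁·p₂) ≈ 0.541 rad (31.0°). The total great-circle distance is δ·R ≈ 0.541 × 6371 ≈ 3447 km, so the target fraction is f = 1800/3447 ≈ 0.522.
Interpolate at f ≈ 0.522 with slerp weights a = sin((1−f)δ)/sin δ ≈ 0.496, b = sin(fδ)/sin δ ≈ 0.541.
p = a·p₁ + b·p₂ ≈ (-0.053, 0.209, -0.977); φ = arcsin(p_z) ≈ -77.56°, λ = atan2(p_y, p_x) ≈ 104.15°.

≈ 78°S, 104°E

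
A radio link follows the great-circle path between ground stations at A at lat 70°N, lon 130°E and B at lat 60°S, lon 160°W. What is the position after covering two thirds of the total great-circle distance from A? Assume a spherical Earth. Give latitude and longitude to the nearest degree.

≈ lat 16°S, lon 178°E

From cos δ = sin φ₁ sin φ₂ + cos φ₁ cos φ₂ cos Δλ, the central angle is δ ≈ 2.427 rad (139.1°).
Interpolate at f = 2/3 with slerp weights a = sin((1−f)δ)/sin δ ≈ 1.104, b = sin(fδ)/sin δ ≈ 1.524.
p = a·p₁ + b·p₂ ≈ (-0.959, 0.029, -0.282); φ = arcsin(p_z) ≈ -16.41°, λ = atan2(p_y, p_x) ≈ 178.29°.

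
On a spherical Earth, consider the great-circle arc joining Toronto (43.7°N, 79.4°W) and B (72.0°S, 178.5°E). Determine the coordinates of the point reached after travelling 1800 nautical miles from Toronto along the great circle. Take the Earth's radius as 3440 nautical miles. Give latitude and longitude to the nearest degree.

From cos δ = sin φ₁ sin φ₂ + cos φ₁ cos φ₂ cos Δλ, the central angle is δ ≈ 2.352 rad (134.7°). The total great-circle distance is δ·R ≈ 2.352 × 3440 ≈ 8090 nmi, so the target fraction is f = 1800/8090 ≈ 0.223.
Interpolate at f ≈ 0.223 with slerp weights a = sin((1−f)δ)/sin δ ≈ 1.361, b = sin(fδ)/sin δ ≈ 0.704.
p = a·p₁ + b·p₂ ≈ (-0.036, -0.962, 0.271); φ = arcsin(p_z) ≈ 15.75°, λ = atan2(p_y, p_x) ≈ -92.16°.

≈ (16°N, 92°W)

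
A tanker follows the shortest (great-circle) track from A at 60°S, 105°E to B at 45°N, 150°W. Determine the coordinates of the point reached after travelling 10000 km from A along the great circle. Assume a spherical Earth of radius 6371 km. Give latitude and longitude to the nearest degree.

Write both endpoints as unit vectors p₁, p₂ with components (cos φ cos λ, cos φ sin λ, sin φ).
The central angle between the endpoints is δ = arccos(p₁·p₂) ≈ 2.352 rad (134.7°). The total great-circle distance is δ·R ≈ 2.352 × 6371 ≈ 14982 km, so the target fraction is f = 10000/14982 ≈ 0.667.
Interpolate at f ≈ 0.667 with slerp weights a = sin((1−f)δ)/sin δ ≈ 0.992, b = sin(fδ)/sin δ ≈ 1.408.
p = a·p₁ + b·p₂ ≈ (-0.990, -0.019, 0.136); φ = arcsin(p_z) ≈ 7.83°, λ = atan2(p_y, p_x) ≈ -178.93°.

≈ 8°N, 179°W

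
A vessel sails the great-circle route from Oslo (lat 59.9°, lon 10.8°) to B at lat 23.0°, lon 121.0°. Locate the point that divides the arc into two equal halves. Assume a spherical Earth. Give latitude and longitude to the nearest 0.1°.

≈ lat 54.9°, lon 88.8°

The haversine formula gives a central angle δ ≈ 1.391 rad (79.7°) between the endpoints.
Interpolate at f = 1/2 with slerp weights a = sin((1−f)δ)/sin δ ≈ 0.651, b = sin(fδ)/sin δ ≈ 0.651.
p = a·p₁ + b·p₂ ≈ (0.012, 0.575, 0.818); φ = arcsin(p_z) ≈ 54.88°, λ = atan2(p_y, p_x) ≈ 88.80°.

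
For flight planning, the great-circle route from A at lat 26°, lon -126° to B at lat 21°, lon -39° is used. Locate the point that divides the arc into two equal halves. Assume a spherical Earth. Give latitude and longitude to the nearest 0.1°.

From cos δ = sin φ₁ sin φ₂ + cos φ₁ cos φ₂ cos Δλ, the central angle is δ ≈ 1.368 rad (78.4°).
Interpolate at f = 1/2 with slerp weights a = sin((1−f)δ)/sin δ ≈ 0.645, b = sin(fδ)/sin δ ≈ 0.645.
p = a·p₁ + b·p₂ ≈ (0.127, -0.848, 0.514); φ = arcsin(p_z) ≈ 30.94°, λ = atan2(p_y, p_x) ≈ -81.47°.

≈ lat 30.9°, lon -81.5°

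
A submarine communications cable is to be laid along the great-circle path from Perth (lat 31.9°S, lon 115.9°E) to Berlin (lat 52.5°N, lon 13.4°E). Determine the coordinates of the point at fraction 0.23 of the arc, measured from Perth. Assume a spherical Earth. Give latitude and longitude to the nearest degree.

The haversine formula gives a central angle δ ≈ 2.131 rad (122.1°) between the endpoints.
Interpolate at f = 0.23 with slerp weights a = sin((1−f)δ)/sin δ ≈ 1.177, b = sin(fδ)/sin δ ≈ 0.555.
p = a·p₁ + b·p₂ ≈ (-0.108, 0.977, -0.181); φ = arcsin(p_z) ≈ -10.45°, λ = atan2(p_y, p_x) ≈ 96.28°.

≈ lat 10°S, lon 96°E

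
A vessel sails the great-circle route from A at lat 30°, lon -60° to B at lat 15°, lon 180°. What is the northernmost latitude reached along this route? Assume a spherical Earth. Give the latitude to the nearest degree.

≈ 41°

The great circle lies in the plane with unit normal n̂ = (p₁ × p₂)/|p₁ × p₂|.
Here n̂_z ≈ -0.757; the vertex latitude is φ_max = arccos|n̂_z| ≈ 40.8°.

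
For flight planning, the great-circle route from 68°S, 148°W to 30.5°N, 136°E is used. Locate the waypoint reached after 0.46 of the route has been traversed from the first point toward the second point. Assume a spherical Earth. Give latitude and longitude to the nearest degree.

≈ 27°S, 159°E

Write both endpoints as unit vectors p₁, p₂ with components (cos φ cos λ, cos φ sin λ, sin φ).
The central angle between the endpoints is δ = arccos(p₁·p₂) ≈ 1.974 rad (113.1°).
Interpolate at f = 0.46 with slerp weights a = sin((1−f)δ)/sin δ ≈ 0.952, b = sin(fδ)/sin δ ≈ 0.857.
p = a·p₁ + b·p₂ ≈ (-0.834, 0.324, -0.447); φ = arcsin(p_z) ≈ -26.57°, λ = atan2(p_y, p_x) ≈ 158.75°.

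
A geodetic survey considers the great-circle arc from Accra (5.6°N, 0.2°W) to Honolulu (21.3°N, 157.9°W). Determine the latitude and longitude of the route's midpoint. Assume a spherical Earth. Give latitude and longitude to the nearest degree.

The haversine formula gives a central angle δ ≈ 2.536 rad (145.3°) between the endpoints.
Interpolate at f = 1/2 with slerp weights a = sin((1−f)δ)/sin δ ≈ 1.678, b = sin(fδ)/sin δ ≈ 1.678.
p = a·p₁ + b·p₂ ≈ (0.221, -0.594, 0.773); φ = arcsin(p_z) ≈ 50.65°, λ = atan2(p_y, p_x) ≈ -69.55°.

≈ (51°N, 70°W)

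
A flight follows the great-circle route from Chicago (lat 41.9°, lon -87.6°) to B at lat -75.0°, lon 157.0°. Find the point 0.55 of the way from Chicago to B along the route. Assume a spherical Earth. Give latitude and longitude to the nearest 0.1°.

Convert each endpoint to a unit vector on the sphere (x = cos φ cos λ, y = cos φ sin λ, z = sin φ).
The central angle between the endpoints is δ = arccos(p₁·p₂) ≈ 2.386 rad (136.7°).
Interpolate at f = 0.55 with slerp weights a = sin((1−f)δ)/sin δ ≈ 1.281, b = sin(fδ)/sin δ ≈ 1.409.
p = a·p₁ + b·p₂ ≈ (-0.296, -0.810, -0.506); φ = arcsin(p_z) ≈ -30.38°, λ = atan2(p_y, p_x) ≈ -110.06°.

≈ lat -30.4°, lon -110.1°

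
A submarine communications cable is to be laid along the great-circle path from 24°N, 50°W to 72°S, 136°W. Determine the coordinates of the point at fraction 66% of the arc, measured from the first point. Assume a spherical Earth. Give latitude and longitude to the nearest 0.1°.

Convert each endpoint to a unit vector on the sphere (x = cos φ cos λ, y = cos φ sin λ, z = sin φ).
The central angle between the endpoints is δ = arccos(p₁·p₂) ≈ 1.947 rad (111.5°).
Interpolate at f = 0.66 with slerp weights a = sin((1−f)δ)/sin δ ≈ 0.661, b = sin(fδ)/sin δ ≈ 1.031.
p = a·p₁ + b·p₂ ≈ (0.159, -0.684, -0.712); φ = arcsin(p_z) ≈ -45.41°, λ = atan2(p_y, p_x) ≈ -76.93°.

≈ 45.4°S, 76.9°W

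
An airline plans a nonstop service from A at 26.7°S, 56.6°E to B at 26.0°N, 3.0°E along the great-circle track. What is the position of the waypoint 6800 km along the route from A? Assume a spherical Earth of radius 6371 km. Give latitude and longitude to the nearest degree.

From cos δ = sin φ₁ sin φ₂ + cos φ₁ cos φ₂ cos Δλ, the central angle is δ ≈ 1.288 rad (73.8°). The total great-circle distance is δ·R ≈ 1.288 × 6371 ≈ 8203 km, so the target fraction is f = 6800/8203 ≈ 0.829.
Interpolate at f ≈ 0.829 with slerp weights a = sin((1−f)δ)/sin δ ≈ 0.227, b = sin(fδ)/sin δ ≈ 0.912.
p = a·p₁ + b·p₂ ≈ (0.931, 0.213, 0.298); φ = arcsin(p_z) ≈ 17.32°, λ = atan2(p_y, p_x) ≈ 12.86°.

≈ 17°N, 13°E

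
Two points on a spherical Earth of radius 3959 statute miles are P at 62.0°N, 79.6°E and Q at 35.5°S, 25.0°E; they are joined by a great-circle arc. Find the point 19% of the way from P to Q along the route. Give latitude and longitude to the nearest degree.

≈ 45°N, 60°E

Convert each endpoint to a unit vector on the sphere (x = cos φ cos λ, y = cos φ sin λ, z = sin φ).
The central angle between the endpoints is δ = arccos(p₁·p₂) ≈ 1.866 rad (106.9°).
Interpolate at f = 0.19 with slerp weights a = sin((1−f)δ)/sin δ ≈ 1.044, b = sin(fδ)/sin δ ≈ 0.363.
p = a·p₁ + b·p₂ ≈ (0.356, 0.607, 0.711); φ = arcsin(p_z) ≈ 45.28°, λ = atan2(p_y, p_x) ≈ 59.58°.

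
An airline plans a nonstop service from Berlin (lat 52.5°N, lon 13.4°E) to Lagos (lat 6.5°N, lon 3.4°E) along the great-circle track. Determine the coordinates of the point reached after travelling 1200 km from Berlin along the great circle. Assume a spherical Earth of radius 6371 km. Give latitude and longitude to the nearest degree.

The haversine formula gives a central angle δ ≈ 0.816 rad (46.7°) between the endpoints. The total great-circle distance is δ·R ≈ 0.816 × 6371 ≈ 5196 km, so the target fraction is f = 1200/5196 ≈ 0.231.
Interpolate at f ≈ 0.231 with slerp weights a = sin((1−f)δ)/sin δ ≈ 0.806, b = sin(fδ)/sin δ ≈ 0.257.
p = a·p₁ + b·p₂ ≈ (0.732, 0.129, 0.669); φ = arcsin(p_z) ≈ 41.96°, λ = atan2(p_y, p_x) ≈ 9.98°.

≈ lat 42°N, lon 10°E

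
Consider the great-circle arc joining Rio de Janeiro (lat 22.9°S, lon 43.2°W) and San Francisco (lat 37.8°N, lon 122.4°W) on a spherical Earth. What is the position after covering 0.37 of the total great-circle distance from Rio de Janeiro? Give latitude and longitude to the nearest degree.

≈ lat 1°N, lon 70°W

The haversine formula gives a central angle δ ≈ 1.673 rad (95.9°) between the endpoints.
Interpolate at f = 0.37 with slerp weights a = sin((1−f)δ)/sin δ ≈ 0.874, b = sin(fδ)/sin δ ≈ 0.583.
p = a·p₁ + b·p₂ ≈ (0.340, -0.940, 0.017); φ = arcsin(p_z) ≈ 1.00°, λ = atan2(p_y, p_x) ≈ -70.12°.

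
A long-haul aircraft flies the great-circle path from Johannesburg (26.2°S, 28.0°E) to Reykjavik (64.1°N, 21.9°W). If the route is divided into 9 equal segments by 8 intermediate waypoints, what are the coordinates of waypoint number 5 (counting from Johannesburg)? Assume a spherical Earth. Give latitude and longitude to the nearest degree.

≈ 26°N, 10°E

Convert each endpoint to a unit vector on the sphere (x = cos φ cos λ, y = cos φ sin λ, z = sin φ).
The central angle between the endpoints is δ = arccos(p₁·p₂) ≈ 1.716 rad (98.3°).
Interpolate at f = 5/9 with slerp weights a = sin((1−f)δ)/sin δ ≈ 0.698, b = sin(fδ)/sin δ ≈ 0.824.
p = a·p₁ + b·p₂ ≈ (0.887, 0.160, 0.433); φ = arcsin(p_z) ≈ 25.66°, λ = atan2(p_y, p_x) ≈ 10.22°.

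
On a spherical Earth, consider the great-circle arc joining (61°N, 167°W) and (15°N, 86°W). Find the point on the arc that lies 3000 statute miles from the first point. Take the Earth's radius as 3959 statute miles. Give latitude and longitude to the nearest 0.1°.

≈ (39.3°N, 104.4°W)

From cos δ = sin φ₁ sin φ₂ + cos φ₁ cos φ₂ cos Δλ, the central angle is δ ≈ 1.266 rad (72.6°). The total great-circle distance is δ·R ≈ 1.266 × 3959 ≈ 5014 mi, so the target fraction is f = 3000/5014 ≈ 0.598.
Interpolate at f ≈ 0.598 with slerp weights a = sin((1−f)δ)/sin δ ≈ 0.511, b = sin(fδ)/sin δ ≈ 0.720.
p = a·p₁ + b·p₂ ≈ (-0.193, -0.750, 0.633); φ = arcsin(p_z) ≈ 39.27°, λ = atan2(p_y, p_x) ≈ -104.41°.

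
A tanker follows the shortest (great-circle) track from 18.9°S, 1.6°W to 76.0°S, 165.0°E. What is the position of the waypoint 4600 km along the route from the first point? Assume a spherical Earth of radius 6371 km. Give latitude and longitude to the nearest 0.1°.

≈ 60.2°S, 2.7°E

The haversine formula gives a central angle δ ≈ 1.479 rad (84.7°) between the endpoints. The total great-circle distance is δ·R ≈ 1.479 × 6371 ≈ 9423 km, so the target fraction is f = 4600/9423 ≈ 0.488.
Interpolate at f ≈ 0.488 with slerp weights a = sin((1−f)δ)/sin δ ≈ 0.690, b = sin(fδ)/sin δ ≈ 0.664.
p = a·p₁ + b·p₂ ≈ (0.497, 0.023, -0.867); φ = arcsin(p_z) ≈ -60.15°, λ = atan2(p_y, p_x) ≈ 2.69°.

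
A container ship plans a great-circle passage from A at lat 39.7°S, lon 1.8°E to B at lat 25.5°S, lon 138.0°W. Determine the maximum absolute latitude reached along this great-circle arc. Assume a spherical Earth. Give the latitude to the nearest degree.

The great circle lies in the plane with unit normal n̂ = (p₁ × p₂)/|p₁ × p₂|.
Here n̂_z ≈ -0.464; the vertex latitude is φ_max = arccos|n̂_z| ≈ 62.4°.

≈ 62°S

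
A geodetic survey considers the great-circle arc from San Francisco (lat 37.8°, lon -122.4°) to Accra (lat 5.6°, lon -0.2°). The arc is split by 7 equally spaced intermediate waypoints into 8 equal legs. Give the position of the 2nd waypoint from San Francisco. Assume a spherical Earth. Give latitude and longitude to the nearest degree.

Convert each endpoint to a unit vector on the sphere (x = cos φ cos λ, y = cos φ sin λ, z = sin φ).
The central angle between the endpoints is δ = arccos(p₁·p₂) ≈ 1.938 rad (111.1°).
Interpolate at f = 2/8 with slerp weights a = sin((1−f)δ)/sin δ ≈ 1.064, b = sin(fδ)/sin δ ≈ 0.499.
p = a·p₁ + b·p₂ ≈ (0.046, -0.712, 0.701); φ = arcsin(p_z) ≈ 44.50°, λ = atan2(p_y, p_x) ≈ -86.29°.

≈ lat 45°, lon -86°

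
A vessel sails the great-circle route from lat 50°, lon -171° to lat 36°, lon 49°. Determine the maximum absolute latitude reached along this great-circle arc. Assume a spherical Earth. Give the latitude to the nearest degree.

≈ 70°

The great circle lies in the plane with unit normal n̂ = (p₁ × p₂)/|p₁ × p₂|.
Here n̂_z ≈ -0.335; the vertex latitude is φ_max = arccos|n̂_z| ≈ 70.4°.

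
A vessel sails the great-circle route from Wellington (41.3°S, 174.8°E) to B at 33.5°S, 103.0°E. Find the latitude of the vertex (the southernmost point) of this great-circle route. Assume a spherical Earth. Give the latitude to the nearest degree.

≈ 44°S

The great circle lies in the plane with unit normal n̂ = (p₁ × p₂)/|p₁ × p₂|.
Here n̂_z ≈ -0.718; the vertex latitude is φ_max = arccos|n̂_z| ≈ 44.1°.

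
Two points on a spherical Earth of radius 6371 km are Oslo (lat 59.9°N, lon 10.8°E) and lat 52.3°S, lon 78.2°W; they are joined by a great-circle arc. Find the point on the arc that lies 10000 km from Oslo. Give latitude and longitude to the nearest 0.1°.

The haversine formula gives a central angle δ ≈ 2.317 rad (132.8°) between the endpoints. The total great-circle distance is δ·R ≈ 2.317 × 6371 ≈ 14764 km, so the target fraction is f = 10000/14764 ≈ 0.677.
Interpolate at f ≈ 0.677 with slerp weights a = sin((1−f)δ)/sin δ ≈ 0.927, b = sin(fδ)/sin δ ≈ 1.362.
p = a·p₁ + b·p₂ ≈ (0.627, -0.728, -0.276); φ = arcsin(p_z) ≈ -16.05°, λ = atan2(p_y, p_x) ≈ -49.29°.

≈ lat 16.0°S, lon 49.3°W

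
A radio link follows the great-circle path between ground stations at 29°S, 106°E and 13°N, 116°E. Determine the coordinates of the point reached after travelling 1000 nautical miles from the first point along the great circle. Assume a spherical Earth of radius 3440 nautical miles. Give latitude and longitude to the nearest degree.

≈ 13°S, 110°E

Write both endpoints as unit vectors p₁, p₂ with components (cos φ cos λ, cos φ sin λ, sin φ).
The central angle between the endpoints is δ = arccos(p₁·p₂) ≈ 0.752 rad (43.1°). The total great-circle distance is δ·R ≈ 0.752 × 3440 ≈ 2588 nmi, so the target fraction is f = 1000/2588 ≈ 0.386.
Interpolate at f ≈ 0.386 with slerp weights a = sin((1−f)δ)/sin δ ≈ 0.652, b = sin(fδ)/sin δ ≈ 0.420.
p = a·p₁ + b·p₂ ≈ (-0.336, 0.915, -0.222); φ = arcsin(p_z) ≈ -12.80°, λ = atan2(p_y, p_x) ≈ 110.17°.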